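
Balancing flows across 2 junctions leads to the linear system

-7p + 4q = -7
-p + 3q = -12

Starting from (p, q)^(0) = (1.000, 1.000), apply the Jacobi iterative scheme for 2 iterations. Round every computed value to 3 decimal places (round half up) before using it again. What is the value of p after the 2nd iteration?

-1.095

Iteration 1:
  p = (-7 - (4)·1.000) / (-7) = 1.571
  q = (-12 - (-1)·1.000) / (3) = -3.667
Iteration 2:
  p = (-7 - (4)·-3.667) / (-7) = -1.095
  q = (-12 - (-1)·1.571) / (3) = -3.476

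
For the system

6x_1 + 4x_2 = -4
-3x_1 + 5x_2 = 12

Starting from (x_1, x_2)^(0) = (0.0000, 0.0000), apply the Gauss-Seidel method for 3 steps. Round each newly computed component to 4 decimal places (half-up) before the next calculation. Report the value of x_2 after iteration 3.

1.5200

Iteration 1:
  x_1 = (-4 - (4)·0.0000) / (6) = -0.6667
  x_2 = (12 - (-3)·-0.6667) / (5) = 2.0000
Iteration 2:
  x_1 = (-4 - (4)·2.0000) / (6) = -2.0000
  x_2 = (12 - (-3)·-2.0000) / (5) = 1.2000
Iteration 3:
  x_1 = (-4 - (4)·1.2000) / (6) = -1.4667
  x_2 = (12 - (-3)·-1.4667) / (5) = 1.5200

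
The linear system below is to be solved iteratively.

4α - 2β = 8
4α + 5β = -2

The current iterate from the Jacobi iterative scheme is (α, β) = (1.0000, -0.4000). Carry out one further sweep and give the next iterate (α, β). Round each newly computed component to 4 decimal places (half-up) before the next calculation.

(1.8000, -1.2000)

One sweep:
  α = (8 - (-2)·-0.4000) / (4) = 1.8000
  β = (-2 - (4)·1.0000) / (5) = -1.2000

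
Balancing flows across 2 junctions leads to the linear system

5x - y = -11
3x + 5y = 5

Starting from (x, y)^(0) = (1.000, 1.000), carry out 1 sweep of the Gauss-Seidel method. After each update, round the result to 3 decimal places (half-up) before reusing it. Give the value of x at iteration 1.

Iteration 1:
  x = (-11 - (-1)·1.000) / (5) = -2.000
  y = (5 - (3)·-2.000) / (5) = 2.200

-2.000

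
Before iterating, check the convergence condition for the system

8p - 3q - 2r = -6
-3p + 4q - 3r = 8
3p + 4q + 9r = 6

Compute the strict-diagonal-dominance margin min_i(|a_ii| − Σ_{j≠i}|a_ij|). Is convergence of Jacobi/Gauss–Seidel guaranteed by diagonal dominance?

row 1: |8| − (3+2) = 3
row 2: |4| − (3+3) = -2
row 3: |9| − (3+4) = 2
minimum over rows = -2 → not strictly diagonally dominant

-2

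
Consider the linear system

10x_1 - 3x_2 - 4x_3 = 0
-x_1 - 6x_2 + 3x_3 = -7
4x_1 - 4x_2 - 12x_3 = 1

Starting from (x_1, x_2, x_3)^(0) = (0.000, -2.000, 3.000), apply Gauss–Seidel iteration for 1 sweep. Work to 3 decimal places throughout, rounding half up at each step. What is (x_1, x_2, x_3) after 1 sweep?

(0.600, 2.567, -0.739)

Iteration 1:
  x_1 = (0 - (-3)·-2.000 - (-4)·3.000) / (10) = 0.600
  x_2 = (-7 - (-1)·0.600 - (3)·3.000) / (-6) = 2.567
  x_3 = (1 - (4)·0.600 - (-4)·2.567) / (-12) = -0.739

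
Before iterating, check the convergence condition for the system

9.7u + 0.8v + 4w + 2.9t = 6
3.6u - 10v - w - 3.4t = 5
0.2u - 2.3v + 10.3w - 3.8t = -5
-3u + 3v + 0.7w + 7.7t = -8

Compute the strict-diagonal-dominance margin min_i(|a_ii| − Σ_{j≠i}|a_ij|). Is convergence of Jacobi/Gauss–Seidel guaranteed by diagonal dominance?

1

row 1: |9.7| − (0.8+4+2.9) = 2
row 2: |-10| − (3.6+1+3.4) = 2
row 3: |10.3| − (0.2+2.3+3.8) = 4
row 4: |7.7| − (3+3+0.7) = 1
minimum over rows = 1 → strictly diagonally dominant (convergence guaranteed)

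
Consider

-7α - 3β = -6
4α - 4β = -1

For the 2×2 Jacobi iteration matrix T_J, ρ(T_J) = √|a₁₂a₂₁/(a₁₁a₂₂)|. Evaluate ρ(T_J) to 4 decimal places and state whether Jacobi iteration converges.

a₁₂a₂₁/(a₁₁a₂₂) = (-3)·(4) / ((-7)·(-4)) = -0.428571
ρ = √|-0.428571| = √0.428571 = 0.6547
ρ < 1, so Jacobi converges

0.6547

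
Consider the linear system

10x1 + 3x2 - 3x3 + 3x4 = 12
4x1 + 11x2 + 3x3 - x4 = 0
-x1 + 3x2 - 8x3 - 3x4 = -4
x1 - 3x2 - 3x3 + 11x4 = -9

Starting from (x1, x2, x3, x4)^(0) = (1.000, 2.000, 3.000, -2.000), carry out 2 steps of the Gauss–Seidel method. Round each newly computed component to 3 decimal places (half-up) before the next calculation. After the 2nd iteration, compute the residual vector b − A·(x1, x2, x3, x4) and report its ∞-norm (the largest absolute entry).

Iteration 1:
  x1 = (12 - (3)·2.000 - (-3)·3.000 - (3)·-2.000) / (10) = 2.100
  x2 = (0 - (4)·2.100 - (3)·3.000 - (-1)·-2.000) / (11) = -1.764
  x3 = (-4 - (-1)·2.100 - (3)·-1.764 - (-3)·-2.000) / (-8) = 0.326
  x4 = (-9 - (1)·2.100 - (-3)·-1.764 - (-3)·0.326) / (11) = -1.401
Iteration 2:
  x1 = (12 - (3)·-1.764 - (-3)·0.326 - (3)·-1.401) / (10) = 2.247
  x2 = (0 - (4)·2.247 - (3)·0.326 - (-1)·-1.401) / (11) = -1.033
  x3 = (-4 - (-1)·2.247 - (3)·-1.033 - (-3)·-1.401) / (-8) = 0.357
  x4 = (-9 - (1)·2.247 - (-3)·-1.033 - (-3)·0.357) / (11) = -1.207
Residual b − A·x = (-2.679, 0.097, 0.581, 0.002); ∞-norm = 2.679

2.679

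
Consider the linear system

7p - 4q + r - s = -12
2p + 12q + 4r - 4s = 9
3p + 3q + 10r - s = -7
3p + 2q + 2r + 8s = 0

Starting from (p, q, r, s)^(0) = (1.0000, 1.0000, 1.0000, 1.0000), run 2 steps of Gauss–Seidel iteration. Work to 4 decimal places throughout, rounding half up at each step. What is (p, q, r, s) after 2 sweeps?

(-1.0529, 1.2147, -0.7157, 0.2701)

Iteration 1:
  p = (-12 - (-4)·1.0000 - (1)·1.0000 - (-1)·1.0000) / (7) = -1.1429
  q = (9 - (2)·-1.1429 - (4)·1.0000 - (-4)·1.0000) / (12) = 0.9405
  r = (-7 - (3)·-1.1429 - (3)·0.9405 - (-1)·1.0000) / (10) = -0.5393
  s = (0 - (3)·-1.1429 - (2)·0.9405 - (2)·-0.5393) / (8) = 0.3283
Iteration 2:
  p = (-12 - (-4)·0.9405 - (1)·-0.5393 - (-1)·0.3283) / (7) = -1.0529
  q = (9 - (2)·-1.0529 - (4)·-0.5393 - (-4)·0.3283) / (12) = 1.2147
  r = (-7 - (3)·-1.0529 - (3)·1.2147 - (-1)·0.3283) / (10) = -0.7157
  s = (0 - (3)·-1.0529 - (2)·1.2147 - (2)·-0.7157) / (8) = 0.2701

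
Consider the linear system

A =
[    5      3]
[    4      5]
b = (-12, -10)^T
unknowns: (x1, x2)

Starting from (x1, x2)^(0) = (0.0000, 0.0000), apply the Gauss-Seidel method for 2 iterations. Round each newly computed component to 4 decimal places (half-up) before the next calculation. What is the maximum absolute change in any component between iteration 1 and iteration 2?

Iteration 1:
  x1 = (-12 - (3)·0.0000) / (5) = -2.4000
  x2 = (-10 - (4)·-2.4000) / (5) = -0.0800
Iteration 2:
  x1 = (-12 - (3)·-0.0800) / (5) = -2.3520
  x2 = (-10 - (4)·-2.3520) / (5) = -0.1184
Change: (0.0480, -0.0384) → max |·| = 0.0480

0.0480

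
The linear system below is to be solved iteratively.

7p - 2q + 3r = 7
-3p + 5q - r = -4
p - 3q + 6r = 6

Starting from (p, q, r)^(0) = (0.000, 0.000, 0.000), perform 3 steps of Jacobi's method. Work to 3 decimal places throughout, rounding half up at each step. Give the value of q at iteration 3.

-0.508

Iteration 1:
  p = (7 - (-2)·0.000 - (3)·0.000) / (7) = 1.000
  q = (-4 - (-3)·0.000 - (-1)·0.000) / (5) = -0.800
  r = (6 - (1)·0.000 - (-3)·0.000) / (6) = 1.000
Iteration 2:
  p = (7 - (-2)·-0.800 - (3)·1.000) / (7) = 0.343
  q = (-4 - (-3)·1.000 - (-1)·1.000) / (5) = 0.000
  r = (6 - (1)·1.000 - (-3)·-0.800) / (6) = 0.433
Iteration 3:
  p = (7 - (-2)·0.000 - (3)·0.433) / (7) = 0.814
  q = (-4 - (-3)·0.343 - (-1)·0.433) / (5) = -0.508
  r = (6 - (1)·0.343 - (-3)·0.000) / (6) = 0.943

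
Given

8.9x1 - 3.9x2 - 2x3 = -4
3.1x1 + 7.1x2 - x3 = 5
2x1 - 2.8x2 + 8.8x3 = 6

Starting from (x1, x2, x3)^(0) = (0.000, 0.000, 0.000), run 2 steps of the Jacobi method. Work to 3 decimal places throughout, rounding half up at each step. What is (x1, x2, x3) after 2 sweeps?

(0.012, 0.996, 1.008)

Iteration 1:
  x1 = (-4 - (-3.9)·0.000 - (-2)·0.000) / (8.9) = -0.449
  x2 = (5 - (3.1)·0.000 - (-1)·0.000) / (7.1) = 0.704
  x3 = (6 - (2)·0.000 - (-2.8)·0.000) / (8.8) = 0.682
Iteration 2:
  x1 = (-4 - (-3.9)·0.704 - (-2)·0.682) / (8.9) = 0.012
  x2 = (5 - (3.1)·-0.449 - (-1)·0.682) / (7.1) = 0.996
  x3 = (6 - (2)·-0.449 - (-2.8)·0.704) / (8.8) = 1.008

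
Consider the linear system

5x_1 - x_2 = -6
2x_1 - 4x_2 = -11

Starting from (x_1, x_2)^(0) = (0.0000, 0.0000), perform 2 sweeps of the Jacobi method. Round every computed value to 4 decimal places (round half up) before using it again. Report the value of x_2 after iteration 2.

Iteration 1:
  x_1 = (-6 - (-1)·0.0000) / (5) = -1.2000
  x_2 = (-11 - (2)·0.0000) / (-4) = 2.7500
Iteration 2:
  x_1 = (-6 - (-1)·2.7500) / (5) = -0.6500
  x_2 = (-11 - (2)·-1.2000) / (-4) = 2.1500

2.1500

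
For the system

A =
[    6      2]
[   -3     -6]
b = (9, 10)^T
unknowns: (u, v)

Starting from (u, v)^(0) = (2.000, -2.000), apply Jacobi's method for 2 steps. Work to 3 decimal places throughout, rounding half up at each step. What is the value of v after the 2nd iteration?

Iteration 1:
  u = (9 - (2)·-2.000) / (6) = 2.167
  v = (10 - (-3)·2.000) / (-6) = -2.667
Iteration 2:
  u = (9 - (2)·-2.667) / (6) = 2.389
  v = (10 - (-3)·2.167) / (-6) = -2.750

-2.750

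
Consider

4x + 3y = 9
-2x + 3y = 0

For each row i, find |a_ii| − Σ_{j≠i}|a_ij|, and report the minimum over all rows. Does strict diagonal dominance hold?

row 1: |4| − (3) = 1
row 2: |3| − (2) = 1
minimum over rows = 1 → strictly diagonally dominant (convergence guaranteed)

1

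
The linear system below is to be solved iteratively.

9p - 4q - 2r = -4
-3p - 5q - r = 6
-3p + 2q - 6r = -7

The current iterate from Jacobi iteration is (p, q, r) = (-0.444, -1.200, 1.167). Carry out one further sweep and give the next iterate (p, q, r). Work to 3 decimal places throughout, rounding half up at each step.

(-0.718, -1.167, 0.989)

One sweep:
  p = (-4 - (-4)·-1.200 - (-2)·1.167) / (9) = -0.718
  q = (6 - (-3)·-0.444 - (-1)·1.167) / (-5) = -1.167
  r = (-7 - (-3)·-0.444 - (2)·-1.200) / (-6) = 0.989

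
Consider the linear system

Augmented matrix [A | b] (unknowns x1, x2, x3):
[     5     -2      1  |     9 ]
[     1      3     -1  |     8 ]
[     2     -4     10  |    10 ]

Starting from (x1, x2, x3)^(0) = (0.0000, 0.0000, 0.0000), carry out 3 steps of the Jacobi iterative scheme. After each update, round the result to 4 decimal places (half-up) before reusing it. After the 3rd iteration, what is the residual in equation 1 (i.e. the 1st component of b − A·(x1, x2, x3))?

0.1732

Iteration 1:
  x1 = (9 - (-2)·0.0000 - (1)·0.0000) / (5) = 1.8000
  x2 = (8 - (1)·0.0000 - (-1)·0.0000) / (3) = 2.6667
  x3 = (10 - (2)·0.0000 - (-4)·0.0000) / (10) = 1.0000
Iteration 2:
  x1 = (9 - (-2)·2.6667 - (1)·1.0000) / (5) = 2.6667
  x2 = (8 - (1)·1.8000 - (-1)·1.0000) / (3) = 2.4000
  x3 = (10 - (2)·1.8000 - (-4)·2.6667) / (10) = 1.7067
Iteration 3:
  x1 = (9 - (-2)·2.4000 - (1)·1.7067) / (5) = 2.4187
  x2 = (8 - (1)·2.6667 - (-1)·1.7067) / (3) = 2.3467
  x3 = (10 - (2)·2.6667 - (-4)·2.4000) / (10) = 1.4267
Residual b − A·x = (0.1732, -0.0321, 0.2824)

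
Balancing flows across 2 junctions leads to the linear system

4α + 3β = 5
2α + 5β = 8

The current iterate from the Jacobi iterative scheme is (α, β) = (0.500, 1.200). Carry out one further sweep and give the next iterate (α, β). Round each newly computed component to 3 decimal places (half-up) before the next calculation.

One sweep:
  α = (5 - (3)·1.200) / (4) = 0.350
  β = (8 - (2)·0.500) / (5) = 1.400

(0.350, 1.400)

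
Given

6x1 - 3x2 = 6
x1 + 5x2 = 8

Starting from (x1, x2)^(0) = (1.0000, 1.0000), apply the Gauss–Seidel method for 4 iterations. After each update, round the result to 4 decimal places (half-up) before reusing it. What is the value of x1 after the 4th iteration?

Iteration 1:
  x1 = (6 - (-3)·1.0000) / (6) = 1.5000
  x2 = (8 - (1)·1.5000) / (5) = 1.3000
Iteration 2:
  x1 = (6 - (-3)·1.3000) / (6) = 1.6500
  x2 = (8 - (1)·1.6500) / (5) = 1.2700
Iteration 3:
  x1 = (6 - (-3)·1.2700) / (6) = 1.6350
  x2 = (8 - (1)·1.6350) / (5) = 1.2730
Iteration 4:
  x1 = (6 - (-3)·1.2730) / (6) = 1.6365
  x2 = (8 - (1)·1.6365) / (5) = 1.2727

1.6365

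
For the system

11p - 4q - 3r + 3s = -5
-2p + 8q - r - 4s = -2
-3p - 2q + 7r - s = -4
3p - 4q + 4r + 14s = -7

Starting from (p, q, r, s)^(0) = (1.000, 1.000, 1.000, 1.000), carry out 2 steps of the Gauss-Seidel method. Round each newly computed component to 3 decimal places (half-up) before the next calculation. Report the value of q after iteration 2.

-0.521

Iteration 1:
  p = (-5 - (-4)·1.000 - (-3)·1.000 - (3)·1.000) / (11) = -0.091
  q = (-2 - (-2)·-0.091 - (-1)·1.000 - (-4)·1.000) / (8) = 0.352
  r = (-4 - (-3)·-0.091 - (-2)·0.352 - (-1)·1.000) / (7) = -0.367
  s = (-7 - (3)·-0.091 - (-4)·0.352 - (4)·-0.367) / (14) = -0.275
Iteration 2:
  p = (-5 - (-4)·0.352 - (-3)·-0.367 - (3)·-0.275) / (11) = -0.352
  q = (-2 - (-2)·-0.352 - (-1)·-0.367 - (-4)·-0.275) / (8) = -0.521
  r = (-4 - (-3)·-0.352 - (-2)·-0.521 - (-1)·-0.275) / (7) = -0.910
  s = (-7 - (3)·-0.352 - (-4)·-0.521 - (4)·-0.910) / (14) = -0.313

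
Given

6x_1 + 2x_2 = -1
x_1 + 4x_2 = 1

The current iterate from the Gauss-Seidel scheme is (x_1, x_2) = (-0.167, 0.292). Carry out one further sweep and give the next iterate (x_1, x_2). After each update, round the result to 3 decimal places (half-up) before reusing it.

(-0.264, 0.316)

One sweep:
  x_1 = (-1 - (2)·0.292) / (6) = -0.264
  x_2 = (1 - (1)·-0.264) / (4) = 0.316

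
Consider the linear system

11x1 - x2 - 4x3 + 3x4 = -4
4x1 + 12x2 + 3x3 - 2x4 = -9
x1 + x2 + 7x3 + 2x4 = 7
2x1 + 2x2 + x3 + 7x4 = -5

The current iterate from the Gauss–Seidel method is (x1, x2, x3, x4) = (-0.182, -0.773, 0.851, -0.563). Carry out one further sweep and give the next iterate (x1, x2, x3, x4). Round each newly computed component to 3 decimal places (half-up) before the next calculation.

One sweep:
  x1 = (-4 - (-1)·-0.773 - (-4)·0.851 - (3)·-0.563) / (11) = 0.029
  x2 = (-9 - (4)·0.029 - (3)·0.851 - (-2)·-0.563) / (12) = -1.066
  x3 = (7 - (1)·0.029 - (1)·-1.066 - (2)·-0.563) / (7) = 1.309
  x4 = (-5 - (2)·0.029 - (2)·-1.066 - (1)·1.309) / (7) = -0.605

(0.029, -1.066, 1.309, -0.605)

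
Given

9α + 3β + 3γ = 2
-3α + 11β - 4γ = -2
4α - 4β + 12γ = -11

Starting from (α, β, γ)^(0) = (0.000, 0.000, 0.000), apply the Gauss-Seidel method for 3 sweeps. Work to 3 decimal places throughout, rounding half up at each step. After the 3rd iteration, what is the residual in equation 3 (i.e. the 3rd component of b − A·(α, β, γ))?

Iteration 1:
  α = (2 - (3)·0.000 - (3)·0.000) / (9) = 0.222
  β = (-2 - (-3)·0.222 - (-4)·0.000) / (11) = -0.121
  γ = (-11 - (4)·0.222 - (-4)·-0.121) / (12) = -1.031
Iteration 2:
  α = (2 - (3)·-0.121 - (3)·-1.031) / (9) = 0.606
  β = (-2 - (-3)·0.606 - (-4)·-1.031) / (11) = -0.391
  γ = (-11 - (4)·0.606 - (-4)·-0.391) / (12) = -1.249
Iteration 3:
  α = (2 - (3)·-0.391 - (3)·-1.249) / (9) = 0.769
  β = (-2 - (-3)·0.769 - (-4)·-1.249) / (11) = -0.426
  γ = (-11 - (4)·0.769 - (-4)·-0.426) / (12) = -1.315
Residual b − A·x = (0.302, -0.267, 0.000)

0.000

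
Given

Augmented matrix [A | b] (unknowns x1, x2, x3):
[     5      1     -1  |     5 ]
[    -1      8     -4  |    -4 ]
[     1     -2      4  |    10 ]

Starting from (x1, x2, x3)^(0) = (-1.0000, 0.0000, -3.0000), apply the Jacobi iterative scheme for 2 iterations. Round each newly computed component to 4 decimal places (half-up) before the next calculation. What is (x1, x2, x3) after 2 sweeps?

(1.9750, 0.9250, 1.3375)

Iteration 1:
  x1 = (5 - (1)·0.0000 - (-1)·-3.0000) / (5) = 0.4000
  x2 = (-4 - (-1)·-1.0000 - (-4)·-3.0000) / (8) = -2.1250
  x3 = (10 - (1)·-1.0000 - (-2)·0.0000) / (4) = 2.7500
Iteration 2:
  x1 = (5 - (1)·-2.1250 - (-1)·2.7500) / (5) = 1.9750
  x2 = (-4 - (-1)·0.4000 - (-4)·2.7500) / (8) = 0.9250
  x3 = (10 - (1)·0.4000 - (-2)·-2.1250) / (4) = 1.3375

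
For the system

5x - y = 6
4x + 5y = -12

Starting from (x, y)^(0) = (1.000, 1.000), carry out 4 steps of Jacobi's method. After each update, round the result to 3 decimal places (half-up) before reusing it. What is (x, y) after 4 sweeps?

(0.630, -2.797)

Iteration 1:
  x = (6 - (-1)·1.000) / (5) = 1.400
  y = (-12 - (4)·1.000) / (5) = -3.200
Iteration 2:
  x = (6 - (-1)·-3.200) / (5) = 0.560
  y = (-12 - (4)·1.400) / (5) = -3.520
Iteration 3:
  x = (6 - (-1)·-3.520) / (5) = 0.496
  y = (-12 - (4)·0.560) / (5) = -2.848
Iteration 4:
  x = (6 - (-1)·-2.848) / (5) = 0.630
  y = (-12 - (4)·0.496) / (5) = -2.797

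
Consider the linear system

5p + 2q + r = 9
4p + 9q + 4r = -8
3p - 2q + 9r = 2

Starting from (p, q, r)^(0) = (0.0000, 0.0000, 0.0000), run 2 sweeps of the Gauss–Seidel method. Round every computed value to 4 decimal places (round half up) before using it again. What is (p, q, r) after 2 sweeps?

Iteration 1:
  p = (9 - (2)·0.0000 - (1)·0.0000) / (5) = 1.8000
  q = (-8 - (4)·1.8000 - (4)·0.0000) / (9) = -1.6889
  r = (2 - (3)·1.8000 - (-2)·-1.6889) / (9) = -0.7531
Iteration 2:
  p = (9 - (2)·-1.6889 - (1)·-0.7531) / (5) = 2.6262
  q = (-8 - (4)·2.6262 - (4)·-0.7531) / (9) = -1.7214
  r = (2 - (3)·2.6262 - (-2)·-1.7214) / (9) = -1.0357

(2.6262, -1.7214, -1.0357)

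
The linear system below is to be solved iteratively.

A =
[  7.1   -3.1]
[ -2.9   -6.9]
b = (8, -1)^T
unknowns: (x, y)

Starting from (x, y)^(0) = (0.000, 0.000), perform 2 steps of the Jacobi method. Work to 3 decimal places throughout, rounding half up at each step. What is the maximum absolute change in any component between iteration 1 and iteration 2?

Iteration 1:
  x = (8 - (-3.1)·0.000) / (7.1) = 1.127
  y = (-1 - (-2.9)·0.000) / (-6.9) = 0.145
Iteration 2:
  x = (8 - (-3.1)·0.145) / (7.1) = 1.190
  y = (-1 - (-2.9)·1.127) / (-6.9) = -0.329
Change: (0.063, -0.474) → max |·| = 0.474

0.474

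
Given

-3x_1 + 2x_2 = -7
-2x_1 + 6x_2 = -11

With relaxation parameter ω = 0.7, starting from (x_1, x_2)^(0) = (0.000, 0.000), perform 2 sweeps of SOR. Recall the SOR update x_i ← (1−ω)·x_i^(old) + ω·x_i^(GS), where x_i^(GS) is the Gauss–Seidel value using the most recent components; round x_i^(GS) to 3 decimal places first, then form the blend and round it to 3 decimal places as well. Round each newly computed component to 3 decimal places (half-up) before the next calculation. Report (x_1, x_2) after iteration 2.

Iteration 1:
  x_1: GS value = (-7 - (2)·0.000) / (-3) = 2.333;  x_1 ← (1−ω)·0.000 + ω·2.333 = 1.633
  x_2: GS value = (-11 - (-2)·1.633) / (6) = -1.289;  x_2 ← (1−ω)·0.000 + ω·-1.289 = -0.902
Iteration 2:
  x_1: GS value = (-7 - (2)·-0.902) / (-3) = 1.732;  x_1 ← (1−ω)·1.633 + ω·1.732 = 1.702
  x_2: GS value = (-11 - (-2)·1.702) / (6) = -1.266;  x_2 ← (1−ω)·-0.902 + ω·-1.266 = -1.157

(1.702, -1.157)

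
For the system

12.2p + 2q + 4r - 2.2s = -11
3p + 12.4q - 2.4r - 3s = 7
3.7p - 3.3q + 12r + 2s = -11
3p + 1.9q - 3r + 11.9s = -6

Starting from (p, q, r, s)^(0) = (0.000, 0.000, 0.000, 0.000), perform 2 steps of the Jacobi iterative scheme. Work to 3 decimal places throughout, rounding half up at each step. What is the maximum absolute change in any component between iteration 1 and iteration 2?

0.518

Iteration 1:
  p = (-11 - (2)·0.000 - (4)·0.000 - (-2.2)·0.000) / (12.2) = -0.902
  q = (7 - (3)·0.000 - (-2.4)·0.000 - (-3)·0.000) / (12.4) = 0.565
  r = (-11 - (3.7)·0.000 - (-3.3)·0.000 - (2)·0.000) / (12) = -0.917
  s = (-6 - (3)·0.000 - (1.9)·0.000 - (-3)·0.000) / (11.9) = -0.504
Iteration 2:
  p = (-11 - (2)·0.565 - (4)·-0.917 - (-2.2)·-0.504) / (12.2) = -0.784
  q = (7 - (3)·-0.902 - (-2.4)·-0.917 - (-3)·-0.504) / (12.4) = 0.483
  r = (-11 - (3.7)·-0.902 - (-3.3)·0.565 - (2)·-0.504) / (12) = -0.399
  s = (-6 - (3)·-0.902 - (1.9)·0.565 - (-3)·-0.917) / (11.9) = -0.598
Change: (0.118, -0.082, 0.518, -0.094) → max |·| = 0.518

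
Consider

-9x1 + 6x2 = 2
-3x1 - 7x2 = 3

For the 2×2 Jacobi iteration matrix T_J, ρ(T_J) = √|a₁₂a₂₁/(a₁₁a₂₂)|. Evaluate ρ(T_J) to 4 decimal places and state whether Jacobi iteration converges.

0.5345

a₁₂a₂₁/(a₁₁a₂₂) = (6)·(-3) / ((-9)·(-7)) = -0.285714
ρ = √|-0.285714| = √0.285714 = 0.5345
ρ < 1, so Jacobi converges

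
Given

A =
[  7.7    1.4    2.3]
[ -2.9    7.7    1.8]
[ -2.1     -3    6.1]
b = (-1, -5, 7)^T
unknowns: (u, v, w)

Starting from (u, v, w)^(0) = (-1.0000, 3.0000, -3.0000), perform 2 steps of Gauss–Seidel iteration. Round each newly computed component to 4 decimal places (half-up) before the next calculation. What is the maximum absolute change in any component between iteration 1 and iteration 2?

Iteration 1:
  u = (-1 - (1.4)·3.0000 - (2.3)·-3.0000) / (7.7) = 0.2208
  v = (-5 - (-2.9)·0.2208 - (1.8)·-3.0000) / (7.7) = 0.1351
  w = (7 - (-2.1)·0.2208 - (-3)·0.1351) / (6.1) = 1.2900
Iteration 2:
  u = (-1 - (1.4)·0.1351 - (2.3)·1.2900) / (7.7) = -0.5398
  v = (-5 - (-2.9)·-0.5398 - (1.8)·1.2900) / (7.7) = -1.1542
  w = (7 - (-2.1)·-0.5398 - (-3)·-1.1542) / (6.1) = 0.3941
Change: (-0.7606, -1.2893, -0.8959) → max |·| = 1.2893

1.2893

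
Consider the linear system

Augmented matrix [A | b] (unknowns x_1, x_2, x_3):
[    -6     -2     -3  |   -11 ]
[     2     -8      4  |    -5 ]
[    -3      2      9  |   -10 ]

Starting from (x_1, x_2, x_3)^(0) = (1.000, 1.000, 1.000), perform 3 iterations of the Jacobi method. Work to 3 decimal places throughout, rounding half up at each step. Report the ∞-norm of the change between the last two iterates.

0.514

Iteration 1:
  x_1 = (-11 - (-2)·1.000 - (-3)·1.000) / (-6) = 1.000
  x_2 = (-5 - (2)·1.000 - (4)·1.000) / (-8) = 1.375
  x_3 = (-10 - (-3)·1.000 - (2)·1.000) / (9) = -1.000
Iteration 2:
  x_1 = (-11 - (-2)·1.375 - (-3)·-1.000) / (-6) = 1.875
  x_2 = (-5 - (2)·1.000 - (4)·-1.000) / (-8) = 0.375
  x_3 = (-10 - (-3)·1.000 - (2)·1.375) / (9) = -1.083
Iteration 3:
  x_1 = (-11 - (-2)·0.375 - (-3)·-1.083) / (-6) = 2.250
  x_2 = (-5 - (2)·1.875 - (4)·-1.083) / (-8) = 0.552
  x_3 = (-10 - (-3)·1.875 - (2)·0.375) / (9) = -0.569
Change: (0.375, 0.177, 0.514) → max |·| = 0.514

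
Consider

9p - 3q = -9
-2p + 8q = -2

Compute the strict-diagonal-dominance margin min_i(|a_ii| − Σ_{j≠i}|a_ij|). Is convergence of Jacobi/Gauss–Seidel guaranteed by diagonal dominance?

row 1: |9| − (3) = 6
row 2: |8| − (2) = 6
minimum over rows = 6 → strictly diagonally dominant (convergence guaranteed)

6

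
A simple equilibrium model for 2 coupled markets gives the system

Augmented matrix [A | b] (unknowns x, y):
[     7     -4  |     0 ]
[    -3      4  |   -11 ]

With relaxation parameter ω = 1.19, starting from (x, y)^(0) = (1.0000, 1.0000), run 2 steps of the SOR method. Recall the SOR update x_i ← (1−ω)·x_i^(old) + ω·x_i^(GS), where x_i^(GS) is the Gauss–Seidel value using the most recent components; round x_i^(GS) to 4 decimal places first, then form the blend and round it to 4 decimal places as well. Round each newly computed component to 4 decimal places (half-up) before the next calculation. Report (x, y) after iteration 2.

Iteration 1:
  x: GS value = (0 - (-4)·1.0000) / (7) = 0.5714;  x ← (1−ω)·1.0000 + ω·0.5714 = 0.4900
  y: GS value = (-11 - (-3)·0.4900) / (4) = -2.3825;  y ← (1−ω)·1.0000 + ω·-2.3825 = -3.0252
Iteration 2:
  x: GS value = (0 - (-4)·-3.0252) / (7) = -1.7287;  x ← (1−ω)·0.4900 + ω·-1.7287 = -2.1503
  y: GS value = (-11 - (-3)·-2.1503) / (4) = -4.3627;  y ← (1−ω)·-3.0252 + ω·-4.3627 = -4.6168

(-2.1503, -4.6168)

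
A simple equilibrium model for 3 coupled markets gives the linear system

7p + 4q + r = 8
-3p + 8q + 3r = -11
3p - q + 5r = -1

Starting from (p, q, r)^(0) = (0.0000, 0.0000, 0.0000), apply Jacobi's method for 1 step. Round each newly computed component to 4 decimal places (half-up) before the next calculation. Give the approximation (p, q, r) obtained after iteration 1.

Iteration 1:
  p = (8 - (4)·0.0000 - (1)·0.0000) / (7) = 1.1429
  q = (-11 - (-3)·0.0000 - (3)·0.0000) / (8) = -1.3750
  r = (-1 - (3)·0.0000 - (-1)·0.0000) / (5) = -0.2000

(1.1429, -1.3750, -0.2000)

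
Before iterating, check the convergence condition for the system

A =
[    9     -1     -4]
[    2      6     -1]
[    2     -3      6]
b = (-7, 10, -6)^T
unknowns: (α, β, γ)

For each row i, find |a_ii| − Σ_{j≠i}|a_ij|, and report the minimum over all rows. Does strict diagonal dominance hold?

row 1: |9| − (1+4) = 4
row 2: |6| − (2+1) = 3
row 3: |6| − (2+3) = 1
minimum over rows = 1 → strictly diagonally dominant (convergence guaranteed)

1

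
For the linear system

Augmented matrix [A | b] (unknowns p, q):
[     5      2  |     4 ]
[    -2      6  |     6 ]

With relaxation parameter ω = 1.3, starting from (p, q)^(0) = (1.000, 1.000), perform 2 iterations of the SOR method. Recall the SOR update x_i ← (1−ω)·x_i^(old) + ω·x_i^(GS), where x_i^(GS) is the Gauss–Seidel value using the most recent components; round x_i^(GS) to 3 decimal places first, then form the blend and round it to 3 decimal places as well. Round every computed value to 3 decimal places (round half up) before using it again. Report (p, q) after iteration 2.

Iteration 1:
  p: GS value = (4 - (2)·1.000) / (5) = 0.400;  p ← (1−ω)·1.000 + ω·0.400 = 0.220
  q: GS value = (6 - (-2)·0.220) / (6) = 1.073;  q ← (1−ω)·1.000 + ω·1.073 = 1.095
Iteration 2:
  p: GS value = (4 - (2)·1.095) / (5) = 0.362;  p ← (1−ω)·0.220 + ω·0.362 = 0.405
  q: GS value = (6 - (-2)·0.405) / (6) = 1.135;  q ← (1−ω)·1.095 + ω·1.135 = 1.147

(0.405, 1.147)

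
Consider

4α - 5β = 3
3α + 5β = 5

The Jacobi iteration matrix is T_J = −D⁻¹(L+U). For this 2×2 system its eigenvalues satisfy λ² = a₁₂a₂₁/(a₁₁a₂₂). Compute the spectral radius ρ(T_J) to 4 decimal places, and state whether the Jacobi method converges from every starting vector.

0.8660

a₁₂a₂₁/(a₁₁a₂₂) = (-5)·(3) / ((4)·(5)) = -0.750000
ρ = √|-0.750000| = √0.750000 = 0.8660
ρ < 1, so Jacobi converges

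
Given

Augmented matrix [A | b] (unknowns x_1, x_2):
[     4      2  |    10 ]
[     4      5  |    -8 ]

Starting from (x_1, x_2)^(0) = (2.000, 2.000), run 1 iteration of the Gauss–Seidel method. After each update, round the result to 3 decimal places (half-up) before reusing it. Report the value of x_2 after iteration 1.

-2.800

Iteration 1:
  x_1 = (10 - (2)·2.000) / (4) = 1.500
  x_2 = (-8 - (4)·1.500) / (5) = -2.800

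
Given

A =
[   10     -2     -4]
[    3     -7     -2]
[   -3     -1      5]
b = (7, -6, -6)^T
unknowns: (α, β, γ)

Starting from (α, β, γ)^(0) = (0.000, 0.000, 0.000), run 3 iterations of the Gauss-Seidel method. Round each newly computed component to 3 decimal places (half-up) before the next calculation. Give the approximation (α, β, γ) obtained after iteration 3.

(0.760, 1.328, -0.478)

Iteration 1:
  α = (7 - (-2)·0.000 - (-4)·0.000) / (10) = 0.700
  β = (-6 - (3)·0.700 - (-2)·0.000) / (-7) = 1.157
  γ = (-6 - (-3)·0.700 - (-1)·1.157) / (5) = -0.549
Iteration 2:
  α = (7 - (-2)·1.157 - (-4)·-0.549) / (10) = 0.712
  β = (-6 - (3)·0.712 - (-2)·-0.549) / (-7) = 1.319
  γ = (-6 - (-3)·0.712 - (-1)·1.319) / (5) = -0.509
Iteration 3:
  α = (7 - (-2)·1.319 - (-4)·-0.509) / (10) = 0.760
  β = (-6 - (3)·0.760 - (-2)·-0.509) / (-7) = 1.328
  γ = (-6 - (-3)·0.760 - (-1)·1.328) / (5) = -0.478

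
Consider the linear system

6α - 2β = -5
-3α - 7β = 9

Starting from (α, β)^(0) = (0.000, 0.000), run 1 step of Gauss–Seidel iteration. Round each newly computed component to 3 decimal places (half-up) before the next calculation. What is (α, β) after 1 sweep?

Iteration 1:
  α = (-5 - (-2)·0.000) / (6) = -0.833
  β = (9 - (-3)·-0.833) / (-7) = -0.929

(-0.833, -0.929)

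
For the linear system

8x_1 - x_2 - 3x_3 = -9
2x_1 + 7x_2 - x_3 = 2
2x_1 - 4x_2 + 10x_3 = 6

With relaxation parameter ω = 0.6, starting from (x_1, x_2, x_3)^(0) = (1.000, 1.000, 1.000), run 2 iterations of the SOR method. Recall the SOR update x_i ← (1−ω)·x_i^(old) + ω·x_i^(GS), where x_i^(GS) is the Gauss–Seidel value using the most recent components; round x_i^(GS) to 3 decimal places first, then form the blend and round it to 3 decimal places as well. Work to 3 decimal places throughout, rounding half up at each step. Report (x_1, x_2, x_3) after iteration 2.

(-0.411, 0.582, 0.915)

Iteration 1:
  x_1: GS value = (-9 - (-1)·1.000 - (-3)·1.000) / (8) = -0.625;  x_1 ← (1−ω)·1.000 + ω·-0.625 = 0.025
  x_2: GS value = (2 - (2)·0.025 - (-1)·1.000) / (7) = 0.421;  x_2 ← (1−ω)·1.000 + ω·0.421 = 0.653
  x_3: GS value = (6 - (2)·0.025 - (-4)·0.653) / (10) = 0.856;  x_3 ← (1−ω)·1.000 + ω·0.856 = 0.914
Iteration 2:
  x_1: GS value = (-9 - (-1)·0.653 - (-3)·0.914) / (8) = -0.701;  x_1 ← (1−ω)·0.025 + ω·-0.701 = -0.411
  x_2: GS value = (2 - (2)·-0.411 - (-1)·0.914) / (7) = 0.534;  x_2 ← (1−ω)·0.653 + ω·0.534 = 0.582
  x_3: GS value = (6 - (2)·-0.411 - (-4)·0.582) / (10) = 0.915;  x_3 ← (1−ω)·0.914 + ω·0.915 = 0.915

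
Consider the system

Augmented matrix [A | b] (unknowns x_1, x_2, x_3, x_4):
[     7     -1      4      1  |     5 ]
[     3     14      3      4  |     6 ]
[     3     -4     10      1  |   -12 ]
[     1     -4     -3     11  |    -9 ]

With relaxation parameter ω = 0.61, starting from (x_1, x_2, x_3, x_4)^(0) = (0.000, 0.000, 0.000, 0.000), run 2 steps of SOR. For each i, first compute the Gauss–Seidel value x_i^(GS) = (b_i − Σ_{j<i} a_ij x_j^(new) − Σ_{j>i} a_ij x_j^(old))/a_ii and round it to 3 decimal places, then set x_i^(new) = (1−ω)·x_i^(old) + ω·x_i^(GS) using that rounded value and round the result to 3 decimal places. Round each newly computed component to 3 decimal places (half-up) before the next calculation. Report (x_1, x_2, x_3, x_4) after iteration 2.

(0.942, 0.423, -1.062, -0.870)

Iteration 1:
  x_1: GS value = (5 - (-1)·0.000 - (4)·0.000 - (1)·0.000) / (7) = 0.714;  x_1 ← (1−ω)·0.000 + ω·0.714 = 0.436
  x_2: GS value = (6 - (3)·0.436 - (3)·0.000 - (4)·0.000) / (14) = 0.335;  x_2 ← (1−ω)·0.000 + ω·0.335 = 0.204
  x_3: GS value = (-12 - (3)·0.436 - (-4)·0.204 - (1)·0.000) / (10) = -1.249;  x_3 ← (1−ω)·0.000 + ω·-1.249 = -0.762
  x_4: GS value = (-9 - (1)·0.436 - (-4)·0.204 - (-3)·-0.762) / (11) = -0.991;  x_4 ← (1−ω)·0.000 + ω·-0.991 = -0.605
Iteration 2:
  x_1: GS value = (5 - (-1)·0.204 - (4)·-0.762 - (1)·-0.605) / (7) = 1.265;  x_1 ← (1−ω)·0.436 + ω·1.265 = 0.942
  x_2: GS value = (6 - (3)·0.942 - (3)·-0.762 - (4)·-0.605) / (14) = 0.563;  x_2 ← (1−ω)·0.204 + ω·0.563 = 0.423
  x_3: GS value = (-12 - (3)·0.942 - (-4)·0.423 - (1)·-0.605) / (10) = -1.253;  x_3 ← (1−ω)·-0.762 + ω·-1.253 = -1.062
  x_4: GS value = (-9 - (1)·0.942 - (-4)·0.423 - (-3)·-1.062) / (11) = -1.040;  x_4 ← (1−ω)·-0.605 + ω·-1.040 = -0.870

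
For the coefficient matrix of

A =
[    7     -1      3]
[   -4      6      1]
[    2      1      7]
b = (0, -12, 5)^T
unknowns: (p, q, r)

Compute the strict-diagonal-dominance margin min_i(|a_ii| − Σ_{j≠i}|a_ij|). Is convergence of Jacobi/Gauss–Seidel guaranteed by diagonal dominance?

1

row 1: |7| − (1+3) = 3
row 2: |6| − (4+1) = 1
row 3: |7| − (2+1) = 4
minimum over rows = 1 → strictly diagonally dominant (convergence guaranteed)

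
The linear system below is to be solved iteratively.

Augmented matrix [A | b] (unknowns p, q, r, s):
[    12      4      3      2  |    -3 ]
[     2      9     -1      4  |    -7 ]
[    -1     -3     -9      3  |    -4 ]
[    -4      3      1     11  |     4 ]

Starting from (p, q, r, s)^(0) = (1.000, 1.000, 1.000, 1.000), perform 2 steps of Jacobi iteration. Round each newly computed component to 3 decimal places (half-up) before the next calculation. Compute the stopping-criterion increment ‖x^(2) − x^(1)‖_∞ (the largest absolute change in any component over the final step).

1.050

Iteration 1:
  p = (-3 - (4)·1.000 - (3)·1.000 - (2)·1.000) / (12) = -1.000
  q = (-7 - (2)·1.000 - (-1)·1.000 - (4)·1.000) / (9) = -1.333
  r = (-4 - (-1)·1.000 - (-3)·1.000 - (3)·1.000) / (-9) = 0.333
  s = (4 - (-4)·1.000 - (3)·1.000 - (1)·1.000) / (11) = 0.364
Iteration 2:
  p = (-3 - (4)·-1.333 - (3)·0.333 - (2)·0.364) / (12) = 0.050
  q = (-7 - (2)·-1.000 - (-1)·0.333 - (4)·0.364) / (9) = -0.680
  r = (-4 - (-1)·-1.000 - (-3)·-1.333 - (3)·0.364) / (-9) = 1.121
  s = (4 - (-4)·-1.000 - (3)·-1.333 - (1)·0.333) / (11) = 0.333
Change: (1.050, 0.653, 0.788, -0.031) → max |·| = 1.050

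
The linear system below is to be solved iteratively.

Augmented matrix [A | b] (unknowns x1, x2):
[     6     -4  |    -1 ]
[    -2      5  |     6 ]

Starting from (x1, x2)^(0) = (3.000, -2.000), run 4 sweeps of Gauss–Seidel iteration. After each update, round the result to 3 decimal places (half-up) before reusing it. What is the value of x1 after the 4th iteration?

0.819

Iteration 1:
  x1 = (-1 - (-4)·-2.000) / (6) = -1.500
  x2 = (6 - (-2)·-1.500) / (5) = 0.600
Iteration 2:
  x1 = (-1 - (-4)·0.600) / (6) = 0.233
  x2 = (6 - (-2)·0.233) / (5) = 1.293
Iteration 3:
  x1 = (-1 - (-4)·1.293) / (6) = 0.695
  x2 = (6 - (-2)·0.695) / (5) = 1.478
Iteration 4:
  x1 = (-1 - (-4)·1.478) / (6) = 0.819
  x2 = (6 - (-2)·0.819) / (5) = 1.528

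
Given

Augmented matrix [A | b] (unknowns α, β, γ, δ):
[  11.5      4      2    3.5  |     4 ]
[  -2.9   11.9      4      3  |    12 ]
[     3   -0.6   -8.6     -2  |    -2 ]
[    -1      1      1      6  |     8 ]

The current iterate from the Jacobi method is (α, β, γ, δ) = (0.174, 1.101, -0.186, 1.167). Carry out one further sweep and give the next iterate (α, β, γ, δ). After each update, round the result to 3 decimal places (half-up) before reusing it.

One sweep:
  α = (4 - (4)·1.101 - (2)·-0.186 - (3.5)·1.167) / (11.5) = -0.358
  β = (12 - (-2.9)·0.174 - (4)·-0.186 - (3)·1.167) / (11.9) = 0.819
  γ = (-2 - (3)·0.174 - (-0.6)·1.101 - (-2)·1.167) / (-8.6) = -0.055
  δ = (8 - (-1)·0.174 - (1)·1.101 - (1)·-0.186) / (6) = 1.210

(-0.358, 0.819, -0.055, 1.210)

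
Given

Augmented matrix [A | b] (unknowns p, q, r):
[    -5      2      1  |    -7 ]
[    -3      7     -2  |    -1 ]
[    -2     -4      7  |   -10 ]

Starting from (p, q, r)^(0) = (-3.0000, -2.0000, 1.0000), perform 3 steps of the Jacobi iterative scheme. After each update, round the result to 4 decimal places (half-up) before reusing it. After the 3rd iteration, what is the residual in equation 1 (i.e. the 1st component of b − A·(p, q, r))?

Iteration 1:
  p = (-7 - (2)·-2.0000 - (1)·1.0000) / (-5) = 0.8000
  q = (-1 - (-3)·-3.0000 - (-2)·1.0000) / (7) = -1.1429
  r = (-10 - (-2)·-3.0000 - (-4)·-2.0000) / (7) = -3.4286
Iteration 2:
  p = (-7 - (2)·-1.1429 - (1)·-3.4286) / (-5) = 0.2571
  q = (-1 - (-3)·0.8000 - (-2)·-3.4286) / (7) = -0.7796
  r = (-10 - (-2)·0.8000 - (-4)·-1.1429) / (7) = -1.8531
Iteration 3:
  p = (-7 - (2)·-0.7796 - (1)·-1.8531) / (-5) = 0.7175
  q = (-1 - (-3)·0.2571 - (-2)·-1.8531) / (7) = -0.5621
  r = (-10 - (-2)·0.2571 - (-4)·-0.7796) / (7) = -1.8006
Residual b − A·x = (-0.4877, 1.4860, 1.7908)

-0.4877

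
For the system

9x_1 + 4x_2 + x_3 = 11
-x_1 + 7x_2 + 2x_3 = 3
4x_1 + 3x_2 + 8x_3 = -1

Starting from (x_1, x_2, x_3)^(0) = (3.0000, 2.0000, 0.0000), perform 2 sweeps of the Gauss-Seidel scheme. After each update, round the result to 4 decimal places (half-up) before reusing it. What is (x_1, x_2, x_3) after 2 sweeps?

Iteration 1:
  x_1 = (11 - (4)·2.0000 - (1)·0.0000) / (9) = 0.3333
  x_2 = (3 - (-1)·0.3333 - (2)·0.0000) / (7) = 0.4762
  x_3 = (-1 - (4)·0.3333 - (3)·0.4762) / (8) = -0.4702
Iteration 2:
  x_1 = (11 - (4)·0.4762 - (1)·-0.4702) / (9) = 1.0628
  x_2 = (3 - (-1)·1.0628 - (2)·-0.4702) / (7) = 0.7147
  x_3 = (-1 - (4)·1.0628 - (3)·0.7147) / (8) = -0.9244

(1.0628, 0.7147, -0.9244)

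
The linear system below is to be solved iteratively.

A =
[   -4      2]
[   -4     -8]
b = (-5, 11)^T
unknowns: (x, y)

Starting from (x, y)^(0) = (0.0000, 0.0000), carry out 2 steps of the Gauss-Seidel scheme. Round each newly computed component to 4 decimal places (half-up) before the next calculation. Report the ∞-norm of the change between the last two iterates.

Iteration 1:
  x = (-5 - (2)·0.0000) / (-4) = 1.2500
  y = (11 - (-4)·1.2500) / (-8) = -2.0000
Iteration 2:
  x = (-5 - (2)·-2.0000) / (-4) = 0.2500
  y = (11 - (-4)·0.2500) / (-8) = -1.5000
Change: (-1.0000, 0.5000) → max |·| = 1.0000

1.0000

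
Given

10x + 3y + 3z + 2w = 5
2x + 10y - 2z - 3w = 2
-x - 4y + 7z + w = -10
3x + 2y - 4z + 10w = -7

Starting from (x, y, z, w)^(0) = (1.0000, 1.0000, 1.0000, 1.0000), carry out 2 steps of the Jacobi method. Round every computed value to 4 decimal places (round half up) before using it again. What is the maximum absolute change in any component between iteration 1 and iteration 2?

1.0671

Iteration 1:
  x = (5 - (3)·1.0000 - (3)·1.0000 - (2)·1.0000) / (10) = -0.3000
  y = (2 - (2)·1.0000 - (-2)·1.0000 - (-3)·1.0000) / (10) = 0.5000
  z = (-10 - (-1)·1.0000 - (-4)·1.0000 - (1)·1.0000) / (7) = -0.8571
  w = (-7 - (3)·1.0000 - (2)·1.0000 - (-4)·1.0000) / (10) = -0.8000
Iteration 2:
  x = (5 - (3)·0.5000 - (3)·-0.8571 - (2)·-0.8000) / (10) = 0.7671
  y = (2 - (2)·-0.3000 - (-2)·-0.8571 - (-3)·-0.8000) / (10) = -0.1514
  z = (-10 - (-1)·-0.3000 - (-4)·0.5000 - (1)·-0.8000) / (7) = -1.0714
  w = (-7 - (3)·-0.3000 - (2)·0.5000 - (-4)·-0.8571) / (10) = -1.0528
Change: (1.0671, -0.6514, -0.2143, -0.2528) → max |·| = 1.0671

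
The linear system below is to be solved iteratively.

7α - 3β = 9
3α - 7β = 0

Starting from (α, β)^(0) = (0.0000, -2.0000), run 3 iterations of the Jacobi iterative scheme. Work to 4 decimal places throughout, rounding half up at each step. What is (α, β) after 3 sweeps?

Iteration 1:
  α = (9 - (-3)·-2.0000) / (7) = 0.4286
  β = (0 - (3)·0.0000) / (-7) = 0.0000
Iteration 2:
  α = (9 - (-3)·0.0000) / (7) = 1.2857
  β = (0 - (3)·0.4286) / (-7) = 0.1837
Iteration 3:
  α = (9 - (-3)·0.1837) / (7) = 1.3644
  β = (0 - (3)·1.2857) / (-7) = 0.5510

(1.3644, 0.5510)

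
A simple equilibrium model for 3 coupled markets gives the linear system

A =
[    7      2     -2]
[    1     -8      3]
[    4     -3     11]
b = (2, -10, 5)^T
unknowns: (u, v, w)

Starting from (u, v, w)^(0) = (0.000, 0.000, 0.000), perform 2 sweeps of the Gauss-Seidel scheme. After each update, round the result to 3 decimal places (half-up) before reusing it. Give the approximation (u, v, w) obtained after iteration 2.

Iteration 1:
  u = (2 - (2)·0.000 - (-2)·0.000) / (7) = 0.286
  v = (-10 - (1)·0.286 - (3)·0.000) / (-8) = 1.286
  w = (5 - (4)·0.286 - (-3)·1.286) / (11) = 0.701
Iteration 2:
  u = (2 - (2)·1.286 - (-2)·0.701) / (7) = 0.119
  v = (-10 - (1)·0.119 - (3)·0.701) / (-8) = 1.528
  w = (5 - (4)·0.119 - (-3)·1.528) / (11) = 0.828

(0.119, 1.528, 0.828)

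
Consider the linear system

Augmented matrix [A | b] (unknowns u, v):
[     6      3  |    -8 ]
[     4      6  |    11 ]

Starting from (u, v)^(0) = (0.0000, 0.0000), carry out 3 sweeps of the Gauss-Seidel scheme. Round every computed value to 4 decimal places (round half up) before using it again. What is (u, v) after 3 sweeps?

Iteration 1:
  u = (-8 - (3)·0.0000) / (6) = -1.3333
  v = (11 - (4)·-1.3333) / (6) = 2.7222
Iteration 2:
  u = (-8 - (3)·2.7222) / (6) = -2.6944
  v = (11 - (4)·-2.6944) / (6) = 3.6296
Iteration 3:
  u = (-8 - (3)·3.6296) / (6) = -3.1481
  v = (11 - (4)·-3.1481) / (6) = 3.9321

(-3.1481, 3.9321)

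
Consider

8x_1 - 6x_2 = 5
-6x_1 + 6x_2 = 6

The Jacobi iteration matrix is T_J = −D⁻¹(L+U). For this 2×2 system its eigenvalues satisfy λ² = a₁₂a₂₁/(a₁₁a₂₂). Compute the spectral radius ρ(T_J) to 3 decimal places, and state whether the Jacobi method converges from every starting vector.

0.866

a₁₂a₂₁/(a₁₁a₂₂) = (-6)·(-6) / ((8)·(6)) = 0.750000
ρ = √|0.750000| = √0.750000 = 0.866
ρ < 1, so Jacobi converges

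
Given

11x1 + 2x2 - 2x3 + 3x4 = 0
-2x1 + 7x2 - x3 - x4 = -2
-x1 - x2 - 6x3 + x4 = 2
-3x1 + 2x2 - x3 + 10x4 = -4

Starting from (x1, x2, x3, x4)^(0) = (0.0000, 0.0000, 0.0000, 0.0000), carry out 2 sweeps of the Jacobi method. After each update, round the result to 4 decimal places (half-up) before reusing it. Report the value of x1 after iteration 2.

Iteration 1:
  x1 = (0 - (2)·0.0000 - (-2)·0.0000 - (3)·0.0000) / (11) = 0.0000
  x2 = (-2 - (-2)·0.0000 - (-1)·0.0000 - (-1)·0.0000) / (7) = -0.2857
  x3 = (2 - (-1)·0.0000 - (-1)·0.0000 - (1)·0.0000) / (-6) = -0.3333
  x4 = (-4 - (-3)·0.0000 - (2)·0.0000 - (-1)·0.0000) / (10) = -0.4000
Iteration 2:
  x1 = (0 - (2)·-0.2857 - (-2)·-0.3333 - (3)·-0.4000) / (11) = 0.1004
  x2 = (-2 - (-2)·0.0000 - (-1)·-0.3333 - (-1)·-0.4000) / (7) = -0.3905
  x3 = (2 - (-1)·0.0000 - (-1)·-0.2857 - (1)·-0.4000) / (-6) = -0.3524
  x4 = (-4 - (-3)·0.0000 - (2)·-0.2857 - (-1)·-0.3333) / (10) = -0.3762

0.1004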